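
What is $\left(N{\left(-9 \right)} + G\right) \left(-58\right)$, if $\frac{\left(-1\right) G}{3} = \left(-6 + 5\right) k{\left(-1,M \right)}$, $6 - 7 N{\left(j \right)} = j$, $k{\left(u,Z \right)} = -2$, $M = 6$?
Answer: $\frac{1566}{7} \approx 223.71$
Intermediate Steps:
$N{\left(j \right)} = \frac{6}{7} - \frac{j}{7}$
$G = -6$ ($G = - 3 \left(-6 + 5\right) \left(-2\right) = - 3 \left(\left(-1\right) \left(-2\right)\right) = \left(-3\right) 2 = -6$)
$\left(N{\left(-9 \right)} + G\right) \left(-58\right) = \left(\left(\frac{6}{7} - - \frac{9}{7}\right) - 6\right) \left(-58\right) = \left(\left(\frac{6}{7} + \frac{9}{7}\right) - 6\right) \left(-58\right) = \left(\frac{15}{7} - 6\right) \left(-58\right) = \left(- \frac{27}{7}\right) \left(-58\right) = \frac{1566}{7}$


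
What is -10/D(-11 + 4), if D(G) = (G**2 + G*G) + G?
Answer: -10/91 ≈ -0.10989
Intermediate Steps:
D(G) = G + 2*G**2 (D(G) = (G**2 + G**2) + G = 2*G**2 + G = G + 2*G**2)
-10/D(-11 + 4) = -10*1/((1 + 2*(-11 + 4))*(-11 + 4)) = -10*(-1/(7*(1 + 2*(-7)))) = -10*(-1/(7*(1 - 14))) = -10/((-7*(-13))) = -10/91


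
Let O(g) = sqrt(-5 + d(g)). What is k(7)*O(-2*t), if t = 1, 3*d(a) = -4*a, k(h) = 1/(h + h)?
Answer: I*sqrt(21)/42 ≈ 0.10911*I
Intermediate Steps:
k(h) = 1/(2*h)
d(a) = -4*a/3 (d(a) = (-4*a)/3 = -4*a/3)
O(g) = sqrt(-5 - 4*g/3)
k(7)*O(-2*t) = ((1/2)/7)*(sqrt(-45 - (-24))/3) = ((1/2)*(1/7))*(sqrt(-45 - 12*(-2))/3) = (sqrt(-45 + 24)/3)/14 = (sqrt(-21)/3)/14 = ((I*sqrt(21))/3)/14 = (I*sqrt(21)/3)/14 = I*sqrt(21)/42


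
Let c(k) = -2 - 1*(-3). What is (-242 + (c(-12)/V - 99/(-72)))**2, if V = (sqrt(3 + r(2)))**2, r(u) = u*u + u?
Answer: 299878489/5184 ≈ 57847.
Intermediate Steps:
r(u) = u + u**2 (r(u) = u**2 + u = u + u**2)
c(k) = 1 (c(k) = -2 + 3 = 1)
V = 9 (V = (sqrt(3 + 2*(1 + 2)))**2 = (sqrt(3 + 2*3))**2 = (sqrt(3 + 6))**2 = (sqrt(9))**2 = 3**2 = 9)
(-242 + (c(-12)/V - 99/(-72)))**2 = (-242 + (1/9 - 99/(-72)))**2 = (-242 + (1*(1/9) - 99*(-1/72)))**2 = (-242 + (1/9 + 11/8))**2 = (-242 + 107/72)**2 = (-17317/72)**2 = 299878489/5184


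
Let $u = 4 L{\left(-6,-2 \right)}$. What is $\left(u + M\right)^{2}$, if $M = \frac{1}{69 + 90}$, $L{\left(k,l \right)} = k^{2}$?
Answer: $\frac{524272609}{25281} \approx 20738.0$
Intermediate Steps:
$u = 144$ ($u = 4 \left(-6\right)^{2} = 4 \cdot 36 = 144$)
$M = \frac{1}{159} \approx 0.0062893$
$\left(u + M\right)^{2} = \left(144 + \frac{1}{159}\right)^{2} = \left(\frac{22897}{159}\right)^{2} = \frac{524272609}{25281}$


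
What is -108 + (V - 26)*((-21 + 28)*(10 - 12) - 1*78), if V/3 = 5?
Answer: 904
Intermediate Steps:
V = 15 (V = 3*5 = 15)
-108 + (V - 26)*((-21 + 28)*(10 - 12) - 1*78) = -108 + (15 - 26)*((-21 + 28)*(10 - 12) - 1*78) = -108 - 11*(7*(-2) - 78) = -108 - 11*(-14 - 78) = -108 - 11*(-92) = -108 + 1012 = 904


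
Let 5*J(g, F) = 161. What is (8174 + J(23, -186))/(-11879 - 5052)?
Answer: -41031/84655 ≈ -0.48468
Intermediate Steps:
J(g, F) = 161/5 (J(g, F) = (1/5)*161 = 161/5)
(8174 + J(23, -186))/(-11879 - 5052) = (8174 + 161/5)/(-11879 - 5052) = (41031/5)/(-16931) = (41031/5)*(-1/16931) = -41031/84655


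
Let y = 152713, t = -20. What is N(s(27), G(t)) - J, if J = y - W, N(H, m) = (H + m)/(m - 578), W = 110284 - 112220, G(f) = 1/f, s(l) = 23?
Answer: -1787897548/11561 ≈ -1.5465e+5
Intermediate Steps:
W = -1936
N(H, m) = (H + m)/(-578 + m)
J = 154649 (J = 152713 - 1*(-1936) = 152713 + 1936 = 154649)
N(s(27), G(t)) - J = (23 + 1/(-20))/(-578 + 1/(-20)) - 1*154649 = (23 - 1/20)/(-578 - 1/20) - 154649 = (459/20)/(-11561/20) - 154649 = -20/11561*459/20 - 154649 = -459/11561 - 154649 = -1787897548/11561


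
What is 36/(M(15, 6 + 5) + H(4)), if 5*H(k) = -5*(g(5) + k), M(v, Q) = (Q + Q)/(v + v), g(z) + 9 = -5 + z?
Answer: 270/43 ≈ 6.2791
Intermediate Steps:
g(z) = -14 + z (g(z) = -9 + (-5 + z) = -14 + z)
M(v, Q) = Q/v (M(v, Q) = (2*Q)/((2*v)) = (2*Q)*(1/(2*v)) = Q/v)
H(k) = 9 - k (H(k) = (-5*((-14 + 5) + k))/5 = (-5*(-9 + k))/5 = (45 - 5*k)/5 = 9 - k)
36/(M(15, 6 + 5) + H(4)) = 36/((6 + 5)/15 + (9 - 1*4)) = 36/(11*(1/15) + (9 - 4)) = 36/(11/15 + 5) = 36/(86/15) = 36*(15/86) = 270/43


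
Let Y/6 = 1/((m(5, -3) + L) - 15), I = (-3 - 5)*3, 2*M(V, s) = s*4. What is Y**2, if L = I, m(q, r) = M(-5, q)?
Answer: 36/841 ≈ 0.042806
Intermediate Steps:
M(V, s) = 2*s (M(V, s) = (s*4)/2 = (4*s)/2 = 2*s)
m(q, r) = 2*q
I = -24 (I = -8*3 = -24)
L = -24
Y = -6/29 (Y = 6/((2*5 - 24) - 15) = 6/((10 - 24) - 15) = 6/(-14 - 15) = 6/(-29) = 6*(-1/29) = -6/29 ≈ -0.20690)
Y**2 = (-6/29)**2 = 36/841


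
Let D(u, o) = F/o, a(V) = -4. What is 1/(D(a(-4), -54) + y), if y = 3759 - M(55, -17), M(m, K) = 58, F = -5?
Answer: 54/199859 ≈ 0.00027019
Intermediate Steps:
D(u, o) = -5/o
y = 3701 (y = 3759 - 1*58 = 3759 - 58 = 3701)
1/(D(a(-4), -54) + y) = 1/(-5/(-54) + 3701) = 1/(-5*(-1/54) + 3701) = 1/(5/54 + 3701) = 1/(199859/54) = 54/199859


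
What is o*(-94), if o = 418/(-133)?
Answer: 2068/7 ≈ 295.43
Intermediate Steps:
o = -22/7 (o = 418*(-1/133) = -22/7 ≈ -3.1429)
o*(-94) = -22/7*(-94) = 2068/7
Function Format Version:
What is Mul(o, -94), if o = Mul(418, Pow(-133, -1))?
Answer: Rational(2068, 7) ≈ 295.43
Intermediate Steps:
o = Rational(-22, 7) (o = Mul(418, Rational(-1, 133)) = Rational(-22, 7) ≈ -3.1429)
Mul(o, -94) = Mul(Rational(-22, 7), -94) = Rational(2068, 7)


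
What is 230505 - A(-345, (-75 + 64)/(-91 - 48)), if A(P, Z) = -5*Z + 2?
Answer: 32039972/139 ≈ 2.3050e+5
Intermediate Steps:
A(P, Z) = 2 - 5*Z
230505 - A(-345, (-75 + 64)/(-91 - 48)) = 230505 - (2 - 5*(-75 + 64)/(-91 - 48)) = 230505 - (2 - (-55)/(-139)) = 230505 - (2 - (-55)*(-1)/139) = 230505 - (2 - 5*11/139) = 230505 - (2 - 55/139) = 230505 - 1*223/139 = 230505 - 223/139 = 32039972/139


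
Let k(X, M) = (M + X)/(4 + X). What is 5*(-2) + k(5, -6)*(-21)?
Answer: -23/3 ≈ -7.6667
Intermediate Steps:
k(X, M) = (M + X)/(4 + X)
5*(-2) + k(5, -6)*(-21) = 5*(-2) + ((-6 + 5)/(4 + 5))*(-21) = -10 + (-1/9)*(-21) = -10 + ((⅑)*(-1))*(-21) = -10 - ⅑*(-21) = -10 + 7/3 = -23/3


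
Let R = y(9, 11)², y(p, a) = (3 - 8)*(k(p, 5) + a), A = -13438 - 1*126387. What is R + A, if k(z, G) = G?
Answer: -133425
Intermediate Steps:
A = -139825 (A = -13438 - 126387 = -139825)
y(p, a) = -25 - 5*a (y(p, a) = (3 - 8)*(5 + a) = -5*(5 + a) = -25 - 5*a)
R = 6400 (R = (-25 - 5*11)² = (-25 - 55)² = (-80)² = 6400)
R + A = 6400 - 139825 = -133425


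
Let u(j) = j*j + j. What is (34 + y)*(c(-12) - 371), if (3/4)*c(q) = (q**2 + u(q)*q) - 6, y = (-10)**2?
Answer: -308066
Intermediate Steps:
y = 100
u(j) = j + j**2 (u(j) = j**2 + j = j + j**2)
c(q) = -8 + 4*q**2/3 + 4*q**2*(1 + q)/3 (c(q) = 4*((q**2 + (q*(1 + q))*q) - 6)/3 = 4*((q**2 + q**2*(1 + q)) - 6)/3 = 4*(-6 + q**2 + q**2*(1 + q))/3 = -8 + 4*q**2/3 + 4*q**2*(1 + q)/3)
(34 + y)*(c(-12) - 371) = (34 + 100)*((-8 + (4/3)*(-12)**3 + (8/3)*(-12)**2) - 371) = 134*((-8 + (4/3)*(-1728) + (8/3)*144) - 371) = 134*((-8 - 2304 + 384) - 371) = 134*(-1928 - 371) = 134*(-2299) = -308066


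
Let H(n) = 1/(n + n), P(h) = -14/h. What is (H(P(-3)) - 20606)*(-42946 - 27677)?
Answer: 5820999885/4 ≈ 1.4552e+9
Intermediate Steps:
H(n) = 1/(2*n)
(H(P(-3)) - 20606)*(-42946 - 27677) = (1/(2*((-14/(-3)))) - 20606)*(-42946 - 27677) = (1/(2*((-14*(-⅓)))) - 20606)*(-70623) = (1/(2*(14/3)) - 20606)*(-70623) = ((½)*(3/14) - 20606)*(-70623) = (3/28 - 20606)*(-70623) = -576965/28*(-70623) = 5820999885/4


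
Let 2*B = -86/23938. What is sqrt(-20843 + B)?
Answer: 3*I*sqrt(1327068931314)/23938 ≈ 144.37*I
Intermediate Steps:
B = -43/23938 (B = (-86/23938)/2 = (-86*1/23938)/2 = (1/2)*(-43/11969) = -43/23938 ≈ -0.0017963)
sqrt(-20843 + B) = sqrt(-20843 - 43/23938) = sqrt(-498939777/23938) = 3*I*sqrt(1327068931314)/23938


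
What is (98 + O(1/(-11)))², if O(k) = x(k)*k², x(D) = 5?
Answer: 140730769/14641 ≈ 9612.1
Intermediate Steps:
O(k) = 5*k²
(98 + O(1/(-11)))² = (98 + 5*(1/(-11))²)² = (98 + 5*(-1/11)²)² = (98 + 5*(1/121))² = (98 + 5/121)² = (11863/121)² = 140730769/14641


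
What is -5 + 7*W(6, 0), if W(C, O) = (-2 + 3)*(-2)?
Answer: -19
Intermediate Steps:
W(C, O) = -2 (W(C, O) = 1*(-2) = -2)
-5 + 7*W(6, 0) = -5 + 7*(-2) = -5 - 14 = -19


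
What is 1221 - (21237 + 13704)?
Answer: -33720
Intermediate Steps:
1221 - (21237 + 13704) = 1221 - 1*34941 = 1221 - 34941 = -33720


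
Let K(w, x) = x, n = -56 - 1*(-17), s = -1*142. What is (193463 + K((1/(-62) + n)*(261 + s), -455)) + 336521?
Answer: 529529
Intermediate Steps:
s = -142
n = -39 (n = -56 + 17 = -39)
(193463 + K((1/(-62) + n)*(261 + s), -455)) + 336521 = (193463 - 455) + 336521 = 193008 + 336521 = 529529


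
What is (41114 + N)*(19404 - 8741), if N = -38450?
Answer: 28406232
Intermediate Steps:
(41114 + N)*(19404 - 8741) = (41114 - 38450)*(19404 - 8741) = 2664*10663 = 28406232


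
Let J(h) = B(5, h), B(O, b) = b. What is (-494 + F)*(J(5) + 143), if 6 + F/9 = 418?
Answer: 475672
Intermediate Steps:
F = 3708 (F = -54 + 9*418 = -54 + 3762 = 3708)
J(h) = h
(-494 + F)*(J(5) + 143) = (-494 + 3708)*(5 + 143) = 3214*148 = 475672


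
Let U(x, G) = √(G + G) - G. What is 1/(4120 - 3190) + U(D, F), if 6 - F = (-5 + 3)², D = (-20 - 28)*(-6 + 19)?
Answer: 1/930 ≈ 0.0010753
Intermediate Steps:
D = -624 (D = -48*13 = -624)
F = 2 (F = 6 - (-5 + 3)² = 6 - 1*(-2)² = 6 - 1*4 = 6 - 4 = 2)
U(x, G) = -G + √2*√G (U(x, G) = √(2*G) - G = √2*√G - G = -G + √2*√G)
1/(4120 - 3190) + U(D, F) = 1/(4120 - 3190) + (-1*2 + √2*√2) = 1/930 + (-2 + 2) = 1/930 + 0 = 1/930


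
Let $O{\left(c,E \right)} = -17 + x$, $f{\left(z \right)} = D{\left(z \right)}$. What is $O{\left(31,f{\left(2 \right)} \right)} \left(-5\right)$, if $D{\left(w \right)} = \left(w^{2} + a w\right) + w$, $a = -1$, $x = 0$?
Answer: $85$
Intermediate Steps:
$D{\left(w \right)} = w^{2}$ ($D{\left(w \right)} = \left(w^{2} - w\right) + w = w^{2}$)
$f{\left(z \right)} = z^{2}$
$O{\left(c,E \right)} = -17$ ($O{\left(c,E \right)} = -17 + 0 = -17$)
$O{\left(31,f{\left(2 \right)} \right)} \left(-5\right) = \left(-17\right) \left(-5\right) = 85$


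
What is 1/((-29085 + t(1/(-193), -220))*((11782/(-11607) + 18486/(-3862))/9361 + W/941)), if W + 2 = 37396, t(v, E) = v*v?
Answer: -7354086687934252233/8499694951847653907029060 ≈ -8.6522e-7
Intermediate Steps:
t(v, E) = v²
W = 37394 (W = -2 + 37396 = 37394)
1/((-29085 + t(1/(-193), -220))*((11782/(-11607) + 18486/(-3862))/9361 + W/941)) = 1/((-29085 + (1/(-193))²)*((11782/(-11607) + 18486/(-3862))/9361 + 37394/941)) = 1/((-29085 + (-1/193)²)*((11782*(-1/11607) + 18486*(-1/3862))*(1/9361) + 37394*(1/941))) = 1/((-29085 + 1/37249)*((-11782/11607 - 9243/1931)*(1/9361) + 37394/941)) = 1/((-1083387164/37249)*(-130034543/22413117*1/9361 + 37394/941)) = -37249/(1083387164*(-130034543/209809188237 + 37394/941)) = -37249/(1083387164*7845482422429415/197430446131017) = -37249/1083387164*197430446131017/7845482422429415 = -7354086687934252233/8499694951847653907029060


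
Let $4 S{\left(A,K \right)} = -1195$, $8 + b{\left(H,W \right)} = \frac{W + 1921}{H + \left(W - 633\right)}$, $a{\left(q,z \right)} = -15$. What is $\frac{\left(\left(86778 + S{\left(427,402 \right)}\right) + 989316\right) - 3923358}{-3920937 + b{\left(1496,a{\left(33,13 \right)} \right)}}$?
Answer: $\frac{1207366606}{1662479727} \approx 0.72624$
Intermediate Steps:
$b{\left(H,W \right)} = -8 + \frac{1921 + W}{-633 + H + W}$ ($b{\left(H,W \right)} = -8 + \frac{W + 1921}{H + \left(W - 633\right)} = -8 + \frac{1921 + W}{H + \left(W - 633\right)} = -8 + \frac{1921 + W}{H + \left(-633 + W\right)} = -8 + \frac{1921 + W}{-633 + H + W}$)
$S{\left(A,K \right)} = - \frac{1195}{4}$ ($S{\left(A,K \right)} = \frac{1}{4} \left(-1195\right) = - \frac{1195}{4}$)
$\frac{\left(\left(86778 + S{\left(427,402 \right)}\right) + 989316\right) - 3923358}{-3920937 + b{\left(1496,a{\left(33,13 \right)} \right)}} = \frac{\left(\left(86778 - \frac{1195}{4}\right) + 989316\right) - 3923358}{-3920937 + \frac{6985 - 11968 - -105}{-633 + 1496 - 15}} = \frac{\left(\frac{345917}{4} + 989316\right) - 3923358}{-3920937 + \frac{6985 - 11968 + 105}{848}} = \frac{\frac{4303181}{4} - 3923358}{-3920937 + \frac{1}{848} \left(-4878\right)} = - \frac{11390251}{4 \left(-3920937 - \frac{2439}{424}\right)} = - \frac{11390251}{4 \left(- \frac{1662479727}{424}\right)} = \left(- \frac{11390251}{4}\right) \left(- \frac{424}{1662479727}\right) = \frac{1207366606}{1662479727}$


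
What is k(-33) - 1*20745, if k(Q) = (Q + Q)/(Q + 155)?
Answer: -1265478/61 ≈ -20746.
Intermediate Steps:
k(Q) = 2*Q/(155 + Q) (k(Q) = (2*Q)/(155 + Q) = 2*Q/(155 + Q))
k(-33) - 1*20745 = 2*(-33)/(155 - 33) - 1*20745 = 2*(-33)/122 - 20745 = 2*(-33)*(1/122) - 20745 = -33/61 - 20745 = -1265478/61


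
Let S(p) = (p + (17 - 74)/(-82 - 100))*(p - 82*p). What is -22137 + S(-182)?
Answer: -2700564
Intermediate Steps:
S(p) = -81*p*(57/182 + p) (S(p) = (p - 57/(-182))*(-81*p) = (p - 57*(-1/182))*(-81*p) = (p + 57/182)*(-81*p) = (57/182 + p)*(-81*p) = -81*p*(57/182 + p))
-22137 + S(-182) = -22137 - 81/182*(-182)*(57 + 182*(-182)) = -22137 - 81/182*(-182)*(57 - 33124) = -22137 - 81/182*(-182)*(-33067) = -22137 - 2678427 = -2700564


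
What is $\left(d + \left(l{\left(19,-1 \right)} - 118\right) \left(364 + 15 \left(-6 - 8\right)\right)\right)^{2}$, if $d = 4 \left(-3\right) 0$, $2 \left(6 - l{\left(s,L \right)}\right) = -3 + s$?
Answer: $341510400$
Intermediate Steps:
$l{\left(s,L \right)} = \frac{15}{2} - \frac{s}{2}$ ($l{\left(s,L \right)} = 6 - \frac{-3 + s}{2} = 6 - \left(- \frac{3}{2} + \frac{s}{2}\right) = \frac{15}{2} - \frac{s}{2}$)
$d = 0$ ($d = \left(-12\right) 0 = 0$)
$\left(d + \left(l{\left(19,-1 \right)} - 118\right) \left(364 + 15 \left(-6 - 8\right)\right)\right)^{2} = \left(0 + \left(\left(\frac{15}{2} - \frac{19}{2}\right) - 118\right) \left(364 + 15 \left(-6 - 8\right)\right)\right)^{2} = \left(0 + \left(\left(\frac{15}{2} - \frac{19}{2}\right) - 118\right) \left(364 + 15 \left(-14\right)\right)\right)^{2} = \left(0 + \left(-2 - 118\right) \left(364 - 210\right)\right)^{2} = \left(0 - 18480\right)^{2} = \left(-18480\right)^{2} = 341510400$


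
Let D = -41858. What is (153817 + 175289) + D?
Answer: 287248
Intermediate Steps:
(153817 + 175289) + D = (153817 + 175289) - 41858 = 329106 - 41858 = 287248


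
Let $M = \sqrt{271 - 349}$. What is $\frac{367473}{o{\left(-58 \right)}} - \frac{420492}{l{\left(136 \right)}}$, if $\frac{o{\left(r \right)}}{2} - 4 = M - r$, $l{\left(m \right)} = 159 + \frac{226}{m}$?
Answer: $\frac{12310383843}{42847850} - \frac{367473 i \sqrt{78}}{7844} \approx 287.3 - 413.75 i$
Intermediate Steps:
$M = i \sqrt{78}$ ($M = \sqrt{-78} = i \sqrt{78} \approx 8.8318 i$)
$o{\left(r \right)} = 8 - 2 r + 2 i \sqrt{78}$ ($o{\left(r \right)} = 8 + 2 \left(i \sqrt{78} - r\right) = 8 + 2 \left(- r + i \sqrt{78}\right) = 8 - \left(2 r - 2 i \sqrt{78}\right) = 8 - 2 r + 2 i \sqrt{78}$)
$\frac{367473}{o{\left(-58 \right)}} - \frac{420492}{l{\left(136 \right)}} = \frac{367473}{8 - -116 + 2 i \sqrt{78}} - \frac{420492}{159 + \frac{226}{136}} = \frac{367473}{8 + 116 + 2 i \sqrt{78}} - \frac{420492}{159 + 226 \cdot \frac{1}{136}} = \frac{367473}{124 + 2 i \sqrt{78}} - \frac{420492}{159 + \frac{113}{68}} = \frac{367473}{124 + 2 i \sqrt{78}} - \frac{420492}{\frac{10925}{68}} = \frac{367473}{124 + 2 i \sqrt{78}} - \frac{28593456}{10925} = - \frac{28593456}{10925} + \frac{367473}{124 + 2 i \sqrt{78}}$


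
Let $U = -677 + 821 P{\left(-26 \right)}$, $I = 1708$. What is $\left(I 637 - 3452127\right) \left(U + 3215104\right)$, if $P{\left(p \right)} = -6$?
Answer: $-7587680808631$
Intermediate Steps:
$U = -5603$ ($U = -677 + 821 \left(-6\right) = -677 - 4926 = -5603$)
$\left(I 637 - 3452127\right) \left(U + 3215104\right) = \left(1708 \cdot 637 - 3452127\right) \left(-5603 + 3215104\right) = \left(1087996 - 3452127\right) 3209501 = \left(-2364131\right) 3209501 = -7587680808631$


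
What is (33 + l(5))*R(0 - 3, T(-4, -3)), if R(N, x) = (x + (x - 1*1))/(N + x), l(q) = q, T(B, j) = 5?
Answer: 171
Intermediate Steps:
R(N, x) = (-1 + 2*x)/(N + x) (R(N, x) = (x + (x - 1))/(N + x) = (x + (-1 + x))/(N + x) = (-1 + 2*x)/(N + x))
(33 + l(5))*R(0 - 3, T(-4, -3)) = (33 + 5)*((-1 + 2*5)/((0 - 3) + 5)) = 38*((-1 + 10)/(-3 + 5)) = 38*(9/2) = 171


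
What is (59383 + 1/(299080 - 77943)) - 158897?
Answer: -22006227417/221137 ≈ -99514.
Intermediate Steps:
(59383 + 1/(299080 - 77943)) - 158897 = (59383 + 1/221137) - 158897 = 13131778472/221137 - 158897 = -22006227417/221137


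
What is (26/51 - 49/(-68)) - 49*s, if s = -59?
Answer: 590015/204 ≈ 2892.2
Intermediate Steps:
(26/51 - 49/(-68)) - 49*s = (26/51 - 49/(-68)) - 49*(-59) = (26*(1/51) - 49*(-1/68)) + 2891 = (26/51 + 49/68) + 2891 = 251/204 + 2891 = 590015/204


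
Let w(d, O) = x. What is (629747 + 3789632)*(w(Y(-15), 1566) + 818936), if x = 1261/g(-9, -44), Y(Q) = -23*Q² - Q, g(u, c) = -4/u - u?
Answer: 307681183195511/85 ≈ 3.6198e+12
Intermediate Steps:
g(u, c) = -u - 4/u
Y(Q) = -Q - 23*Q²
x = 11349/85 (x = 1261/(-1*(-9) - 4/(-9)) = 1261/(9 - 4*(-⅑)) = 1261/(9 + 4/9) = 1261/(85/9) = 1261*(9/85) = 11349/85 ≈ 133.52)
w(d, O) = 11349/85
(629747 + 3789632)*(w(Y(-15), 1566) + 818936) = (629747 + 3789632)*(11349/85 + 818936) = 4419379*(69620909/85) = 307681183195511/85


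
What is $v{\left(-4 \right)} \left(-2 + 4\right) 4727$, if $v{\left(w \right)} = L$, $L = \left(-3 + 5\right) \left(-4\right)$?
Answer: $-75632$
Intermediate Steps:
$L = -8$ ($L = 2 \left(-4\right) = -8$)
$v{\left(w \right)} = -8$
$v{\left(-4 \right)} \left(-2 + 4\right) 4727 = - 8 \left(-2 + 4\right) 4727 = \left(-8\right) 2 \cdot 4727 = \left(-16\right) 4727 = -75632$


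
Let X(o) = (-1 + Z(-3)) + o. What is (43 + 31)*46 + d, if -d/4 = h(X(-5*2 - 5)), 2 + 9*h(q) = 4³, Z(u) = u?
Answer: 30388/9 ≈ 3376.4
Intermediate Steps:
X(o) = -4 + o (X(o) = (-1 - 3) + o = -4 + o)
h(q) = 62/9 (h(q) = -2/9 + (⅑)*4³ = -2/9 + (⅑)*64 = -2/9 + 64/9 = 62/9)
d = -248/9 (d = -4*62/9 = -248/9 ≈ -27.556)
(43 + 31)*46 + d = (43 + 31)*46 - 248/9 = 74*46 - 248/9 = 3404 - 248/9 = 30388/9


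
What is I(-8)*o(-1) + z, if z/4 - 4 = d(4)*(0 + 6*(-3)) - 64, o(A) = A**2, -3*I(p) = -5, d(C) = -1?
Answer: -499/3 ≈ -166.33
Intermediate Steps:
I(p) = 5/3 (I(p) = -1/3*(-5) = 5/3)
z = -168 (z = 16 + 4*(-(0 + 6*(-3)) - 64) = 16 + 4*(-(0 - 18) - 64) = 16 + 4*(-1*(-18) - 64) = 16 + 4*(18 - 64) = 16 + 4*(-46) = 16 - 184 = -168)
I(-8)*o(-1) + z = (5/3)*(-1)**2 - 168 = (5/3)*1 - 168 = 5/3 - 168 = -499/3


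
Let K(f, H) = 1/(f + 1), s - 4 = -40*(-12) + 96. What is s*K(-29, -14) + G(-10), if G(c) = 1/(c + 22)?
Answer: -1733/84 ≈ -20.631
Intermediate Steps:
s = 580 (s = 4 + (-40*(-12) + 96) = 4 + (480 + 96) = 4 + 576 = 580)
G(c) = 1/(22 + c)
K(f, H) = 1/(1 + f)
s*K(-29, -14) + G(-10) = 580/(1 - 29) + 1/(22 - 10) = 580/(-28) + 1/12 = 580*(-1/28) + 1/12 = -145/7 + 1/12 = -1733/84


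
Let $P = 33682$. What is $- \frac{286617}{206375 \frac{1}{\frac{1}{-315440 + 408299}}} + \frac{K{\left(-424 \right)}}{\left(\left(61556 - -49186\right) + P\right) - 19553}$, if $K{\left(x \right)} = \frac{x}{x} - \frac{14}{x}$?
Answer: $- \frac{1130215042303}{169105325454344500} \approx -6.6835 \cdot 10^{-6}$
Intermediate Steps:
$K{\left(x \right)} = 1 - \frac{14}{x}$
$- \frac{286617}{206375 \frac{1}{\frac{1}{-315440 + 408299}}} + \frac{K{\left(-424 \right)}}{\left(\left(61556 - -49186\right) + P\right) - 19553} = - \frac{286617}{206375 \frac{1}{\frac{1}{-315440 + 408299}}} + \frac{\frac{1}{-424} \left(-14 - 424\right)}{\left(\left(61556 - -49186\right) + 33682\right) - 19553} = - \frac{286617}{206375 \frac{1}{\frac{1}{92859}}} + \frac{\left(- \frac{1}{424}\right) \left(-438\right)}{\left(\left(61556 + 49186\right) + 33682\right) - 19553} = - \frac{286617}{206375 \frac{1}{\frac{1}{92859}}} + \frac{219}{212 \left(\left(110742 + 33682\right) - 19553\right)} = - \frac{286617}{206375 \cdot 92859} + \frac{219}{212 \left(144424 - 19553\right)} = - \frac{286617}{19163776125} + \frac{219}{212 \cdot 124871} = \left(-286617\right) \frac{1}{19163776125} + \frac{219}{212} \cdot \frac{1}{124871} = - \frac{95539}{6387925375} + \frac{219}{26472652} = - \frac{1130215042303}{169105325454344500}$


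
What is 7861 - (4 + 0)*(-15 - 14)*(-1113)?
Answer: -121247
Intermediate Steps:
7861 - (4 + 0)*(-15 - 14)*(-1113) = 7861 - 4*(-29)*(-1113) = 7861 - (-116)*(-1113) = 7861 - 1*129108 = 7861 - 129108 = -121247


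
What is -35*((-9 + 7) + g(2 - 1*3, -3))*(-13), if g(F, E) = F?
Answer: -1365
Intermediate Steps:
-35*((-9 + 7) + g(2 - 1*3, -3))*(-13) = -35*((-9 + 7) + (2 - 1*3))*(-13) = -35*(-2 + (2 - 3))*(-13) = -35*(-2 - 1)*(-13) = -35*(-3)*(-13) = 105*(-13) = -1365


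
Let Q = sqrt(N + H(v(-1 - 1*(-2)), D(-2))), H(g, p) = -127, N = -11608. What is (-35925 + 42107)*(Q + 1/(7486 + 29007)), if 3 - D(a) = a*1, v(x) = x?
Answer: 6182/36493 + 6182*I*sqrt(11735) ≈ 0.1694 + 6.6969e+5*I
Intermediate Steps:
D(a) = 3 - a
Q = I*sqrt(11735) (Q = sqrt(-11608 - 127) = sqrt(-11735) = I*sqrt(11735) ≈ 108.33*I)
(-35925 + 42107)*(Q + 1/(7486 + 29007)) = (-35925 + 42107)*(I*sqrt(11735) + 1/(7486 + 29007)) = 6182*(I*sqrt(11735) + 1/36493) = 6182*(1/36493 + I*sqrt(11735)) = 6182/36493 + 6182*I*sqrt(11735)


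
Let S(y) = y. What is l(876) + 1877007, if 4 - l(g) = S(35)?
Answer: 1876976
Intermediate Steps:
l(g) = -31 (l(g) = 4 - 1*35 = 4 - 35 = -31)
l(876) + 1877007 = -31 + 1877007 = 1876976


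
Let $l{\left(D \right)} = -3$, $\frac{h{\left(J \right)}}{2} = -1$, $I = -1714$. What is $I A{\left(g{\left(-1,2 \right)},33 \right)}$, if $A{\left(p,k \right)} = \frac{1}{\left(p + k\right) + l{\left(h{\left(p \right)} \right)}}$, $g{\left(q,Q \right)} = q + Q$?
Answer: $- \frac{1714}{31} \approx -55.29$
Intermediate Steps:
$g{\left(q,Q \right)} = Q + q$
$h{\left(J \right)} = -2$ ($h{\left(J \right)} = 2 \left(-1\right) = -2$)
$A{\left(p,k \right)} = \frac{1}{-3 + k + p}$ ($A{\left(p,k \right)} = \frac{1}{\left(p + k\right) - 3} = \frac{1}{\left(k + p\right) - 3} = \frac{1}{-3 + k + p}$)
$I A{\left(g{\left(-1,2 \right)},33 \right)} = - \frac{1714}{-3 + 33 + \left(2 - 1\right)} = - \frac{1714}{-3 + 33 + 1} = - \frac{1714}{31}$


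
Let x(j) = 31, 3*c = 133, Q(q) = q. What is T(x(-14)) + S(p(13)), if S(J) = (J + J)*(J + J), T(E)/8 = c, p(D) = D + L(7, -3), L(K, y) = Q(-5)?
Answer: 1832/3 ≈ 610.67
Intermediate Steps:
L(K, y) = -5
c = 133/3 (c = (⅓)*133 = 133/3 ≈ 44.333)
p(D) = -5 + D (p(D) = D - 5 = -5 + D)
T(E) = 1064/3 (T(E) = 8*(133/3) = 1064/3)
S(J) = 4*J² (S(J) = (2*J)*(2*J) = 4*J²)
T(x(-14)) + S(p(13)) = 1064/3 + 4*(-5 + 13)² = 1064/3 + 4*8² = 1064/3 + 4*64 = 1064/3 + 256 = 1832/3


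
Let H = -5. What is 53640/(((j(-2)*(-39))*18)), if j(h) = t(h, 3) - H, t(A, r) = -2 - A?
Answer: -596/39 ≈ -15.282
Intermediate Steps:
j(h) = 3 - h (j(h) = (-2 - h) - 1*(-5) = (-2 - h) + 5 = 3 - h)
53640/(((j(-2)*(-39))*18)) = 53640/((((3 - 1*(-2))*(-39))*18)) = 53640/((((3 + 2)*(-39))*18)) = 53640/(((5*(-39))*18)) = 53640/((-195*18)) = 53640/(-3510) = 53640*(-1/3510) = -596/39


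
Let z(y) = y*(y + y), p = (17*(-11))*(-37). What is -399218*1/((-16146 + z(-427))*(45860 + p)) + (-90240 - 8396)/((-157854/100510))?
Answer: 15196457943909148259/241965383768016 ≈ 62804.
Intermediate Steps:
p = 6919 (p = -187*(-37) = 6919)
z(y) = 2*y² (z(y) = y*(2*y) = 2*y²)
-399218*1/((-16146 + z(-427))*(45860 + p)) + (-90240 - 8396)/((-157854/100510)) = -399218*1/((-16146 + 2*(-427)²)*(45860 + 6919)) + (-90240 - 8396)/((-157854/100510)) = -399218*1/(52779*(-16146 + 2*182329)) - 98636/((-157854*1/100510)) = -399218*1/(52779*(-16146 + 364658)) - 98636/(-78927/50255) = -399218/(52779*348512) - 98636*(-50255/78927) = -399218/18394114848 + 4956952180/78927 = -399218*1/18394114848 + 4956952180/78927 = -199609/9197057424 + 4956952180/78927 = 15196457943909148259/241965383768016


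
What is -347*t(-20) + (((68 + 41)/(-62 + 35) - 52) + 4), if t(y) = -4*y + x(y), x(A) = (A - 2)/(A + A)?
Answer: -15121559/540 ≈ -28003.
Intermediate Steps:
x(A) = (-2 + A)/(2*A) (x(A) = (-2 + A)/((2*A)) = (-2 + A)*(1/(2*A)) = (-2 + A)/(2*A))
t(y) = -4*y + (-2 + y)/(2*y)
-347*t(-20) + (((68 + 41)/(-62 + 35) - 52) + 4) = -347*(½ - 1/(-20) - 4*(-20)) + (((68 + 41)/(-62 + 35) - 52) + 4) = -347*(½ - 1*(-1/20) + 80) + ((109/(-27) - 52) + 4) = -347*(½ + 1/20 + 80) + ((109*(-1/27) - 52) + 4) = -347*1611/20 + ((-109/27 - 52) + 4) = -559017/20 + (-1513/27 + 4) = -559017/20 - 1405/27 = -15121559/540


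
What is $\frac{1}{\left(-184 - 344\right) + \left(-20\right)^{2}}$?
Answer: $- \frac{1}{128} \approx -0.0078125$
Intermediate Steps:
$\frac{1}{\left(-184 - 344\right) + \left(-20\right)^{2}} = \frac{1}{-528 + 400} = \frac{1}{-128} = - \frac{1}{128}$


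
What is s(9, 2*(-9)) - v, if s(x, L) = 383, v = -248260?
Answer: 248643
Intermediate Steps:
s(9, 2*(-9)) - v = 383 - 1*(-248260) = 383 + 248260 = 248643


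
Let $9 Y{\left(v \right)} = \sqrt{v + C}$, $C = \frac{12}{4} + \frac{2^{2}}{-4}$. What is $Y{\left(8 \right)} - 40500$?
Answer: $-40500 + \frac{\sqrt{10}}{9} \approx -40500.0$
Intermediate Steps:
$C = 2$ ($C = 12 \cdot \frac{1}{4} + 4 \left(- \frac{1}{4}\right) = 3 - 1 = 2$)
$Y{\left(v \right)} = \frac{\sqrt{2 + v}}{9}$ ($Y{\left(v \right)} = \frac{\sqrt{v + 2}}{9} = \frac{\sqrt{2 + v}}{9}$)
$Y{\left(8 \right)} - 40500 = \frac{\sqrt{2 + 8}}{9} - 40500 = \frac{\sqrt{10}}{9} - 40500 = -40500 + \frac{\sqrt{10}}{9}$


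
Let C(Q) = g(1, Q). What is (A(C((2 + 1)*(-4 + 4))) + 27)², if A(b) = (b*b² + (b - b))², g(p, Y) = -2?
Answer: 8281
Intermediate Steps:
C(Q) = -2
A(b) = b⁶ (A(b) = (b³ + 0)² = (b³)² = b⁶)
(A(C((2 + 1)*(-4 + 4))) + 27)² = ((-2)⁶ + 27)² = (64 + 27)² = 91² = 8281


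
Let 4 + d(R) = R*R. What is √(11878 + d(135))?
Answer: √30099 ≈ 173.49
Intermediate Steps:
d(R) = -4 + R² (d(R) = -4 + R*R = -4 + R²)
√(11878 + d(135)) = √(11878 + (-4 + 135²)) = √(11878 + (-4 + 18225)) = √(11878 + 18221) = √30099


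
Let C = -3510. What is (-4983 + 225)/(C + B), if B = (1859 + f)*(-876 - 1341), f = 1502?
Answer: 1586/2484949 ≈ 0.00063824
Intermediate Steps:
B = -7451337 (B = (1859 + 1502)*(-876 - 1341) = 3361*(-2217) = -7451337)
(-4983 + 225)/(C + B) = (-4983 + 225)/(-3510 - 7451337) = -4758/(-7454847) = -4758*(-1/7454847) = 1586/2484949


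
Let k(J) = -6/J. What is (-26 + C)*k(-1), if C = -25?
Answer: -306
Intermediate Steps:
(-26 + C)*k(-1) = (-26 - 25)*(-6/(-1)) = -(-306)*(-1) = -51*6 = -306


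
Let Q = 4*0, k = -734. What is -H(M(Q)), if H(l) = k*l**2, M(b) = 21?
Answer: 323694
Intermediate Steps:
Q = 0
H(l) = -734*l**2
-H(M(Q)) = -(-734)*21**2 = -(-734)*441 = -1*(-323694) = 323694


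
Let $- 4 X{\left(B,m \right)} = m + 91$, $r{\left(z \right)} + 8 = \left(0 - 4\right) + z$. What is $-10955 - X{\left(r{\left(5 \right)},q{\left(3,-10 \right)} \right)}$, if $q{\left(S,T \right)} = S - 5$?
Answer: $- \frac{43731}{4} \approx -10933.0$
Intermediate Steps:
$q{\left(S,T \right)} = -5 + S$
$r{\left(z \right)} = -12 + z$ ($r{\left(z \right)} = -8 + \left(\left(0 - 4\right) + z\right) = -8 + \left(-4 + z\right) = -12 + z$)
$X{\left(B,m \right)} = - \frac{91}{4} - \frac{m}{4}$ ($X{\left(B,m \right)} = - \frac{m + 91}{4} = - \frac{91 + m}{4} = - \frac{91}{4} - \frac{m}{4}$)
$-10955 - X{\left(r{\left(5 \right)},q{\left(3,-10 \right)} \right)} = -10955 - \left(- \frac{91}{4} - \frac{-5 + 3}{4}\right) = -10955 - \left(- \frac{91}{4} - - \frac{1}{2}\right) = -10955 - \left(- \frac{91}{4} + \frac{1}{2}\right) = -10955 - - \frac{89}{4} = -10955 + \frac{89}{4} = - \frac{43731}{4}$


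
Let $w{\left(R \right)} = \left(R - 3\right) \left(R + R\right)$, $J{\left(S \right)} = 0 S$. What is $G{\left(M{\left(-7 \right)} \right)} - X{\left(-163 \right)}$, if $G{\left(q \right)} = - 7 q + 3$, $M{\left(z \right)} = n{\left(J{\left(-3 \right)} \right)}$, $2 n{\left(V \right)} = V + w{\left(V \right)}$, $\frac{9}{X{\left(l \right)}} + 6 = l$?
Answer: $\frac{516}{169} \approx 3.0533$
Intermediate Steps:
$J{\left(S \right)} = 0$
$w{\left(R \right)} = 2 R \left(-3 + R\right)$ ($w{\left(R \right)} = \left(-3 + R\right) 2 R = 2 R \left(-3 + R\right)$)
$X{\left(l \right)} = \frac{9}{-6 + l}$
$n{\left(V \right)} = \frac{V}{2} + V \left(-3 + V\right)$ ($n{\left(V \right)} = \frac{V + 2 V \left(-3 + V\right)}{2} = \frac{V}{2} + V \left(-3 + V\right)$)
$M{\left(z \right)} = 0$ ($M{\left(z \right)} = \frac{1}{2} \cdot 0 \left(-5 + 2 \cdot 0\right) = \frac{1}{2} \cdot 0 \left(-5 + 0\right) = \frac{1}{2} \cdot 0 \left(-5\right) = 0$)
$G{\left(q \right)} = 3 - 7 q$
$G{\left(M{\left(-7 \right)} \right)} - X{\left(-163 \right)} = \left(3 - 0\right) - \frac{9}{-6 - 163} = \left(3 + 0\right) - \frac{9}{-169} = 3 - 9 \left(- \frac{1}{169}\right) = 3 - - \frac{9}{169} = 3 + \frac{9}{169} = \frac{516}{169}$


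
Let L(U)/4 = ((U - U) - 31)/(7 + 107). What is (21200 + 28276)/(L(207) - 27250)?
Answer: -705033/388328 ≈ -1.8156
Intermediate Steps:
L(U) = -62/57 (L(U) = 4*(((U - U) - 31)/(7 + 107)) = 4*((0 - 31)/114) = 4*(-31*1/114) = 4*(-31/114) = -62/57)
(21200 + 28276)/(L(207) - 27250) = (21200 + 28276)/(-62/57 - 27250) = 49476/(-1553312/57) = 49476*(-57/1553312) = -705033/388328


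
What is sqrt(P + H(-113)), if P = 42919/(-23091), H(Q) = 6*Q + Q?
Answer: 10*I*sqrt(4227477189)/23091 ≈ 28.158*I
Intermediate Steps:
H(Q) = 7*Q
P = -42919/23091 (P = 42919*(-1/23091) = -42919/23091 ≈ -1.8587)
sqrt(P + H(-113)) = sqrt(-42919/23091 + 7*(-113)) = sqrt(-42919/23091 - 791) = sqrt(-18307900/23091) = 10*I*sqrt(4227477189)/23091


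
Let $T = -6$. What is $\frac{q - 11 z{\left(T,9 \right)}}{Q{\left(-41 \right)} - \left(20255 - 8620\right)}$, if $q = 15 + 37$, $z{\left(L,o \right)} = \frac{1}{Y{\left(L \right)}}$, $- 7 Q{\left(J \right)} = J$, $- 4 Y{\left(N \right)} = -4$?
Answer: $- \frac{287}{81404} \approx -0.0035256$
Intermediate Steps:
$Y{\left(N \right)} = 1$ ($Y{\left(N \right)} = \left(- \frac{1}{4}\right) \left(-4\right) = 1$)
$Q{\left(J \right)} = - \frac{J}{7}$
$z{\left(L,o \right)} = 1$ ($z{\left(L,o \right)} = 1^{-1} = 1$)
$q = 52$
$\frac{q - 11 z{\left(T,9 \right)}}{Q{\left(-41 \right)} - \left(20255 - 8620\right)} = \frac{52 - 11}{\left(- \frac{1}{7}\right) \left(-41\right) - \left(20255 - 8620\right)} = \frac{52 - 11}{\frac{41}{7} - \left(20255 - 8620\right)} = \frac{41}{\frac{41}{7} - 11635} = \frac{41}{- \frac{81404}{7}} = 41 \left(- \frac{7}{81404}\right) = - \frac{287}{81404}$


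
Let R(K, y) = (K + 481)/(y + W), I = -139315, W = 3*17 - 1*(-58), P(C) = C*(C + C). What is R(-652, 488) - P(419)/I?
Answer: 61932323/27723685 ≈ 2.2339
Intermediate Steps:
P(C) = 2*C**2 (P(C) = C*(2*C) = 2*C**2)
W = 109 (W = 51 + 58 = 109)
R(K, y) = (481 + K)/(109 + y) (R(K, y) = (K + 481)/(y + 109) = (481 + K)/(109 + y))
R(-652, 488) - P(419)/I = (481 - 652)/(109 + 488) - 2*419**2/(-139315) = -171/597 - 2*175561*(-1)/139315 = (1/597)*(-171) - 351122*(-1)/139315 = -57/199 - 1*(-351122/139315) = -57/199 + 351122/139315 = 61932323/27723685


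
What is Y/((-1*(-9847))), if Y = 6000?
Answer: 6000/9847 ≈ 0.60932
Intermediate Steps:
Y/((-1*(-9847))) = 6000/((-1*(-9847))) = 6000/9847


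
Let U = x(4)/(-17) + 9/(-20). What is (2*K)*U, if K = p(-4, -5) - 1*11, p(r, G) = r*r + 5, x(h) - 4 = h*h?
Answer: -553/17 ≈ -32.529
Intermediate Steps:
x(h) = 4 + h² (x(h) = 4 + h*h = 4 + h²)
p(r, G) = 5 + r² (p(r, G) = r² + 5 = 5 + r²)
K = 10 (K = (5 + (-4)²) - 1*11 = (5 + 16) - 11 = 21 - 11 = 10)
U = -553/340 (U = (4 + 4²)/(-17) + 9/(-20) = (4 + 16)*(-1/17) + 9*(-1/20) = 20*(-1/17) - 9/20 = -20/17 - 9/20 = -553/340 ≈ -1.6265)
(2*K)*U = (2*10)*(-553/340) = 20*(-553/340) = -553/17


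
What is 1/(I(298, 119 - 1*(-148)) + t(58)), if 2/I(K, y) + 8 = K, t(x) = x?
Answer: 145/8411 ≈ 0.017239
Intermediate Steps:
I(K, y) = 2/(-8 + K)
1/(I(298, 119 - 1*(-148)) + t(58)) = 1/(2/(-8 + 298) + 58) = 1/(2/290 + 58) = 1/(2*(1/290) + 58) = 1/(1/145 + 58) = 1/(8411/145) = 145/8411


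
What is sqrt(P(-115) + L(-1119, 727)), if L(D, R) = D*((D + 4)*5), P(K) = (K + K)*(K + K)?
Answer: 5*sqrt(251653) ≈ 2508.3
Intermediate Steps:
P(K) = 4*K**2 (P(K) = (2*K)*(2*K) = 4*K**2)
L(D, R) = D*(20 + 5*D) (L(D, R) = D*((4 + D)*5) = D*(20 + 5*D))
sqrt(P(-115) + L(-1119, 727)) = sqrt(4*(-115)**2 + 5*(-1119)*(4 - 1119)) = sqrt(4*13225 + 5*(-1119)*(-1115)) = sqrt(52900 + 6238425) = sqrt(6291325) = 5*sqrt(251653)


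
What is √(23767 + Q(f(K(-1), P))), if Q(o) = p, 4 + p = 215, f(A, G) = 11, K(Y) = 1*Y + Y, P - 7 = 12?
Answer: √23978 ≈ 154.85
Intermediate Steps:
P = 19 (P = 7 + 12 = 19)
K(Y) = 2*Y (K(Y) = Y + Y = 2*Y)
p = 211 (p = -4 + 215 = 211)
Q(o) = 211
√(23767 + Q(f(K(-1), P))) = √(23767 + 211) = √23978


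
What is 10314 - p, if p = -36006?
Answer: 46320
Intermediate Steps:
10314 - p = 10314 - 1*(-36006) = 10314 + 36006 = 46320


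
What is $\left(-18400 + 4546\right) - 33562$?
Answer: $-47416$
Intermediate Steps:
$\left(-18400 + 4546\right) - 33562 = -13854 - 33562 = -47416$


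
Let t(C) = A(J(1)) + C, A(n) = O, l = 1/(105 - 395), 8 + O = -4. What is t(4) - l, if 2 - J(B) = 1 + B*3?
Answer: -2319/290 ≈ -7.9966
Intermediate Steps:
O = -12 (O = -8 - 4 = -12)
J(B) = 1 - 3*B (J(B) = 2 - (1 + B*3) = 2 - (1 + 3*B) = 2 + (-1 - 3*B) = 1 - 3*B)
l = -1/290 (l = 1/(-290) = -1/290 ≈ -0.0034483)
A(n) = -12
t(C) = -12 + C
t(4) - l = (-12 + 4) - 1*(-1/290) = -8 + 1/290 = -2319/290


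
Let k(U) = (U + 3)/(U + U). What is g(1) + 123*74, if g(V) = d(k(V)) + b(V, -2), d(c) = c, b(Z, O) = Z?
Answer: 9105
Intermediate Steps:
k(U) = (3 + U)/(2*U) (k(U) = (3 + U)/((2*U)) = (3 + U)*(1/(2*U)) = (3 + U)/(2*U))
g(V) = V + (3 + V)/(2*V) (g(V) = (3 + V)/(2*V) + V = V + (3 + V)/(2*V))
g(1) + 123*74 = (½ + 1 + (3/2)/1) + 123*74 = (½ + 1 + (3/2)*1) + 9102 = (½ + 1 + 3/2) + 9102 = 3 + 9102 = 9105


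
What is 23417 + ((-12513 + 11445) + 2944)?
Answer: 25293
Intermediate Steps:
23417 + ((-12513 + 11445) + 2944) = 23417 + (-1068 + 2944) = 23417 + 1876 = 25293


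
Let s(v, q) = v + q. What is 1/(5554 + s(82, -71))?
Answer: 1/5565 ≈ 0.00017969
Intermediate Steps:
s(v, q) = q + v
1/(5554 + s(82, -71)) = 1/(5554 + (-71 + 82)) = 1/(5554 + 11) = 1/5565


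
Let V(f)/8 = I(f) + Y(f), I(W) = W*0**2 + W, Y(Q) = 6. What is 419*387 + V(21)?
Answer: 162369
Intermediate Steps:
I(W) = W (I(W) = W*0 + W = 0 + W = W)
V(f) = 48 + 8*f (V(f) = 8*(f + 6) = 8*(6 + f) = 48 + 8*f)
419*387 + V(21) = 419*387 + (48 + 8*21) = 162153 + (48 + 168) = 162153 + 216 = 162369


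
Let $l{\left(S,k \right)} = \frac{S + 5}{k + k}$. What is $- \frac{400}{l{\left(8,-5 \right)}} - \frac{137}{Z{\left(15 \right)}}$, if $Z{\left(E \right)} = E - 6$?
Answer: $\frac{34219}{117} \approx 292.47$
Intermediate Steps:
$Z{\left(E \right)} = -6 + E$ ($Z{\left(E \right)} = E - 6 = -6 + E$)
$l{\left(S,k \right)} = \frac{5 + S}{2 k}$
$- \frac{400}{l{\left(8,-5 \right)}} - \frac{137}{Z{\left(15 \right)}} = - \frac{400}{\frac{1}{2} \frac{1}{-5} \left(5 + 8\right)} - \frac{137}{-6 + 15} = - \frac{400}{\frac{1}{2} \left(- \frac{1}{5}\right) 13} - \frac{137}{9} = - \frac{400}{- \frac{13}{10}} - \frac{137}{9} = \left(-400\right) \left(- \frac{10}{13}\right) - \frac{137}{9} = \frac{4000}{13} - \frac{137}{9} = \frac{34219}{117}$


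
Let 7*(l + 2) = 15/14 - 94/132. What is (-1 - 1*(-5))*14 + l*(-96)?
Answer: 131016/539 ≈ 243.07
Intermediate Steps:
l = -3151/1617 (l = -2 + (15/14 - 94/132)/7 = -2 + (15*(1/14) - 94*1/132)/7 = -2 + (15/14 - 47/66)/7 = -2 + (1/7)*(83/231) = -2 + 83/1617 = -3151/1617 ≈ -1.9487)
(-1 - 1*(-5))*14 + l*(-96) = (-1 - 1*(-5))*14 - 3151/1617*(-96) = (-1 + 5)*14 + 100832/539 = 4*14 + 100832/539 = 56 + 100832/539 = 131016/539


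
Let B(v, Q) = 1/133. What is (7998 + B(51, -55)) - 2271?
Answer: 761692/133 ≈ 5727.0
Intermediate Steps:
B(v, Q) = 1/133
(7998 + B(51, -55)) - 2271 = (7998 + 1/133) - 2271 = 1063735/133 - 2271 = 761692/133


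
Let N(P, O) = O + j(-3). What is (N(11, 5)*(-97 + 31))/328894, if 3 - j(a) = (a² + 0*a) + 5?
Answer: 198/164447 ≈ 0.0012040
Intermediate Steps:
j(a) = -2 - a² (j(a) = 3 - ((a² + 0*a) + 5) = 3 - ((a² + 0) + 5) = 3 - (a² + 5) = 3 - (5 + a²) = 3 + (-5 - a²) = -2 - a²)
N(P, O) = -11 + O (N(P, O) = O + (-2 - 1*(-3)²) = O + (-2 - 1*9) = O + (-2 - 9) = O - 11 = -11 + O)
(N(11, 5)*(-97 + 31))/328894 = ((-11 + 5)*(-97 + 31))/328894 = -6*(-66)*(1/328894) = 396*(1/328894) = 198/164447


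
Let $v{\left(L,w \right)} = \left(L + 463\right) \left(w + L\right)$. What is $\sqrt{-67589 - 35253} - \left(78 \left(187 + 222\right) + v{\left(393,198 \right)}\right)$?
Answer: $-537798 + i \sqrt{102842} \approx -5.378 \cdot 10^{5} + 320.69 i$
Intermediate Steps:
$v{\left(L,w \right)} = \left(463 + L\right) \left(L + w\right)$
$\sqrt{-67589 - 35253} - \left(78 \left(187 + 222\right) + v{\left(393,198 \right)}\right) = \sqrt{-67589 - 35253} - \left(78 \left(187 + 222\right) + \left(393^{2} + 463 \cdot 393 + 463 \cdot 198 + 393 \cdot 198\right)\right) = \sqrt{-102842} - \left(78 \cdot 409 + \left(154449 + 181959 + 91674 + 77814\right)\right) = i \sqrt{102842} - \left(31902 + 505896\right) = i \sqrt{102842} - 537798 = -537798 + i \sqrt{102842}$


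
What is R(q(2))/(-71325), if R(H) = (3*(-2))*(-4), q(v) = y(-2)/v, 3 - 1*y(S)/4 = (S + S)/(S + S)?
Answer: -8/23775 ≈ -0.00033649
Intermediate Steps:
y(S) = 8 (y(S) = 12 - 4*(S + S)/(S + S) = 12 - 4*2*S/(2*S) = 12 - 4*2*S*1/(2*S) = 12 - 4*1 = 12 - 4 = 8)
q(v) = 8/v
R(H) = 24 (R(H) = -6*(-4) = 24)
R(q(2))/(-71325) = 24/(-71325) = 24*(-1/71325) = -8/23775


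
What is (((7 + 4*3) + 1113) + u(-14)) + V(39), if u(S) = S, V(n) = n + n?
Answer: 1196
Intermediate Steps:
V(n) = 2*n
(((7 + 4*3) + 1113) + u(-14)) + V(39) = (((7 + 4*3) + 1113) - 14) + 2*39 = (((7 + 12) + 1113) - 14) + 78 = ((19 + 1113) - 14) + 78 = (1132 - 14) + 78 = 1118 + 78 = 1196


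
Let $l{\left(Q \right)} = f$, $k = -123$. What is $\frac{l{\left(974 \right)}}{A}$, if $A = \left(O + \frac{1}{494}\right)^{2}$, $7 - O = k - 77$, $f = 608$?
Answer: $\frac{148373888}{10456903081} \approx 0.014189$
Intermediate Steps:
$O = 207$ ($O = 7 - \left(-123 - 77\right) = 7 - -200 = 7 + 200 = 207$)
$l{\left(Q \right)} = 608$
$A = \frac{10456903081}{244036}$ ($A = \left(207 + \frac{1}{494}\right)^{2} = \left(\frac{102259}{494}\right)^{2} = \frac{10456903081}{244036} \approx 42850.0$)
$\frac{l{\left(974 \right)}}{A} = \frac{608}{\frac{10456903081}{244036}} = 608 \cdot \frac{244036}{10456903081} = \frac{148373888}{10456903081}$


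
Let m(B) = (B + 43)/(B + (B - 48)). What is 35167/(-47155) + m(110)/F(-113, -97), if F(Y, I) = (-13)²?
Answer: -1015019641/1370701540 ≈ -0.74051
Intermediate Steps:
m(B) = (43 + B)/(-48 + 2*B) (m(B) = (43 + B)/(B + (-48 + B)) = (43 + B)/(-48 + 2*B))
F(Y, I) = 169
35167/(-47155) + m(110)/F(-113, -97) = 35167/(-47155) + ((43 + 110)/(2*(-24 + 110)))/169 = 35167*(-1/47155) + ((½)*153/86)*(1/169) = -35167/47155 + ((½)*(1/86)*153)*(1/169) = -35167/47155 + (153/172)*(1/169) = -35167/47155 + 153/29068 = -1015019641/1370701540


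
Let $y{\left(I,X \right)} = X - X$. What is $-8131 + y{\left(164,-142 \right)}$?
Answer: $-8131$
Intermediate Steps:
$y{\left(I,X \right)} = 0$
$-8131 + y{\left(164,-142 \right)} = -8131 + 0 = -8131$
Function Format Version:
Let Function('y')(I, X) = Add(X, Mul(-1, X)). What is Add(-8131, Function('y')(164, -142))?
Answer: -8131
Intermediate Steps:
Function('y')(I, X) = 0
Add(-8131, Function('y')(164, -142)) = Add(-8131, 0) = -8131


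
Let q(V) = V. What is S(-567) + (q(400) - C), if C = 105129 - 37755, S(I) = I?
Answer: -67541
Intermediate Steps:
C = 67374
S(-567) + (q(400) - C) = -567 + (400 - 1*67374) = -567 + (400 - 67374) = -567 - 66974 = -67541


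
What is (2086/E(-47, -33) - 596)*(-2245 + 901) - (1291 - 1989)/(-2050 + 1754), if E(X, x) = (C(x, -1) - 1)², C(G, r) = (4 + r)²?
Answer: 112067915/148 ≈ 7.5722e+5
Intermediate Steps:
E(X, x) = 64 (E(X, x) = ((4 - 1)² - 1)² = (3² - 1)² = (9 - 1)² = 8² = 64)
(2086/E(-47, -33) - 596)*(-2245 + 901) - (1291 - 1989)/(-2050 + 1754) = (2086/64 - 596)*(-2245 + 901) - (1291 - 1989)/(-2050 + 1754) = (2086*(1/64) - 596)*(-1344) - (-698)/(-296) = (1043/32 - 596)*(-1344) - (-698)*(-1)/296 = -18029/32*(-1344) - 1*349/148 = 757218 - 349/148 = 112067915/148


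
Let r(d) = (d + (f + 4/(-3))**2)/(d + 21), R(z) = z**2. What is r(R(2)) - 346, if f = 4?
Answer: -3110/9 ≈ -345.56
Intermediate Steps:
r(d) = (64/9 + d)/(21 + d) (r(d) = (d + (4 + 4/(-3))**2)/(d + 21) = (d + (4 + 4*(-1/3))**2)/(21 + d) = (d + (4 - 4/3)**2)/(21 + d) = (d + (8/3)**2)/(21 + d) = (d + 64/9)/(21 + d) = (64/9 + d)/(21 + d))
r(R(2)) - 346 = (64/9 + 2**2)/(21 + 2**2) - 346 = (64/9 + 4)/(21 + 4) - 346 = (100/9)/25 - 346 = (1/25)*(100/9) - 346 = 4/9 - 346 = -3110/9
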